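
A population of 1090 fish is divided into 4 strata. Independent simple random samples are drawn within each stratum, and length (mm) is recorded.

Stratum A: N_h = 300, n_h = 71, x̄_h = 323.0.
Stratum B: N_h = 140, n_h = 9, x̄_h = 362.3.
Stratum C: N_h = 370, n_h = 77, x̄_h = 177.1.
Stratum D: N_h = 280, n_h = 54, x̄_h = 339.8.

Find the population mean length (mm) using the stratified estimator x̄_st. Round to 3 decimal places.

x̄_st ≈ 282.838

N = Σ N_h = 1090. Stratum weights W_h = N_h/N.
x̄_st = (300·323.0 + 140·362.3 + 370·177.1 + 280·339.8) / 1090 = 282.83761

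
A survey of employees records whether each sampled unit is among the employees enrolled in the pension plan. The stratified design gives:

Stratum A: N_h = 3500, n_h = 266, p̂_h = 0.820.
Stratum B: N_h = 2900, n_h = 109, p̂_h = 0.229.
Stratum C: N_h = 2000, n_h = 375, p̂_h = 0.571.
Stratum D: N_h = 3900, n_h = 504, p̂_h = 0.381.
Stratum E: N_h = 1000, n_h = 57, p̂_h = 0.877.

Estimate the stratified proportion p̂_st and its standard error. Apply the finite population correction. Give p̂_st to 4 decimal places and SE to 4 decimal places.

p̂_st ≈ 0.5292, SE ≈ 0.0130

N = 13300; stratum weights W_h = N_h/N.
p̂_st = Σ W_h p̂_h = (3500·0.820 + 2900·0.229 + 2000·0.571 + 3900·0.381 + 1000·0.877)/13300 = 0.52925
V̂(p̂_st) = Σ W_h² (1 − n_h/N_h) p̂_h(1−p̂_h)/(n_h−1):
  stratum A: (3500/13300)²·(1 − 266/3500)·0.820·0.180/265 = 3.56406e-05
  stratum B: (2900/13300)²·(1 − 109/2900)·0.229·0.771/108 = 7.48033e-05
  stratum C: (2000/13300)²·(1 − 375/2000)·0.571·0.429/374 = 1.20338e-05
  stratum D: (3900/13300)²·(1 − 504/3900)·0.381·0.619/503 = 3.51056e-05
  stratum E: (1000/13300)²·(1 − 57/1000)·0.877·0.123/56 = 1.02689e-05
V̂(p̂_st) = 0.000167852; SE = √V̂ = 0.0129558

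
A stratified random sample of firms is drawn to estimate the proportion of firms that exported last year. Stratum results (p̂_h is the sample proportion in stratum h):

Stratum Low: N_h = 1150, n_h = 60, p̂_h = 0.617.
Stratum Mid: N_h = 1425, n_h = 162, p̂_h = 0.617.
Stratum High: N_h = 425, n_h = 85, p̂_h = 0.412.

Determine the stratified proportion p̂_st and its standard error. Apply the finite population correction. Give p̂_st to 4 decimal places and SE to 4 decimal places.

p̂_st ≈ 0.5880, SE ≈ 0.0300

N = 3000; stratum weights W_h = N_h/N.
p̂_st = Σ W_h p̂_h = (1150·0.617 + 1425·0.617 + 425·0.412)/3000 = 0.58796
V̂(p̂_st) = Σ W_h² (1 − n_h/N_h) p̂_h(1−p̂_h)/(n_h−1):
  stratum Low: (1150/3000)²·(1 − 60/1150)·0.617·0.383/59 = 0.000557845
  stratum Mid: (1425/3000)²·(1 − 162/1425)·0.617·0.383/161 = 0.000293517
  stratum High: (425/3000)²·(1 − 85/425)·0.412·0.588/84 = 4.63042e-05
V̂(p̂_st) = 0.000897667; SE = √V̂ = 0.0299611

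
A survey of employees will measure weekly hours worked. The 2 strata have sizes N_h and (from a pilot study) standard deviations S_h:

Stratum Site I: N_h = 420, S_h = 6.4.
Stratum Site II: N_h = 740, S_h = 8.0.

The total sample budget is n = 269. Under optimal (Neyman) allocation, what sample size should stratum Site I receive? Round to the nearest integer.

84

Neyman allocation: n_h = n · N_h S_h / Σ N_i S_i, with n = 269.
  stratum Site I: N_h·S_h = 420·6.4 = 2688.00
  stratum Site II: N_h·S_h = 740·8.0 = 5920.00
Σ N_h S_h = 8608.00
n for stratum Site I = 269·2688.00/8608.00 = 84.000 → 84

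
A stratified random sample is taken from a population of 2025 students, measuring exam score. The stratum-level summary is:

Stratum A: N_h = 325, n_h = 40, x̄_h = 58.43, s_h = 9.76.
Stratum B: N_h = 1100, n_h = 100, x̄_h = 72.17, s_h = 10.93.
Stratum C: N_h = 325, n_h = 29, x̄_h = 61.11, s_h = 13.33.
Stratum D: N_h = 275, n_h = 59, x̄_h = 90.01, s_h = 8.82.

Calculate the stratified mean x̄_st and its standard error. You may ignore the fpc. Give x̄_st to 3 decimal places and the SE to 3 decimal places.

x̄_st = Σ W_h x̄_h = (325·58.43 + 1100·72.17 + 325·61.11 + 275·90.01)/2025 = 70.61247
V̂(x̄_st) = Σ W_h² s_h²/n_h, with W_h = N_h/N and N = 2025:
  stratum A: (325/2025)²·9.76²/40 = 0.0613418
  stratum B: (1100/2025)²·10.93²/100 = 0.352513
  stratum C: (325/2025)²·13.33²/29 = 0.157826
  stratum D: (275/2025)²·8.82²/59 = 0.0243165
V̂(x̄_st) = 0.595998
SE(x̄_st) = √0.595998 = 0.772009

x̄_st ≈ 70.612, SE ≈ 0.772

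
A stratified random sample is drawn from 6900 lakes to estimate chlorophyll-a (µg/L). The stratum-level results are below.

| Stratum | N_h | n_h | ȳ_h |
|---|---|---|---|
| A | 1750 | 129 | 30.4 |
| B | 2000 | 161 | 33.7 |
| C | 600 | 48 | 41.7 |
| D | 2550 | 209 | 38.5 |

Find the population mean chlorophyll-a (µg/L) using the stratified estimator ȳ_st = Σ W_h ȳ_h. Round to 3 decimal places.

N = Σ N_h = 6900. Stratum weights W_h = N_h/N.
ȳ_st = (1750·30.4 + 2000·33.7 + 600·41.7 + 2550·38.5) / 6900 = 35.33261

ȳ_st ≈ 35.333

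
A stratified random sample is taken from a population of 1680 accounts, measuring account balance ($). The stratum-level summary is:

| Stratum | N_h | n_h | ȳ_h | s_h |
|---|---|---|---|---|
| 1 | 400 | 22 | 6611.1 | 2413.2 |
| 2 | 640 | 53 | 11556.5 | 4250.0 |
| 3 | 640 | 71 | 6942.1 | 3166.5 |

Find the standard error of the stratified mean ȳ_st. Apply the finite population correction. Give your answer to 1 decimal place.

V̂(ȳ_st) = Σ W_h² (1 − n_h/N_h) s_h²/n_h, with W_h = N_h/N and N = 1680:
  stratum 1: (400/1680)²·(1 − 22/400)·2413.2²/22 = 14180.7
  stratum 2: (640/1680)²·(1 − 53/640)·4250.0²/53 = 45363
  stratum 3: (640/1680)²·(1 − 71/640)·3166.5²/71 = 18221.1
V̂(ȳ_st) = 77764.7
SE(ȳ_st) = √77764.7 = 278.863

SE(ȳ_st) ≈ 278.9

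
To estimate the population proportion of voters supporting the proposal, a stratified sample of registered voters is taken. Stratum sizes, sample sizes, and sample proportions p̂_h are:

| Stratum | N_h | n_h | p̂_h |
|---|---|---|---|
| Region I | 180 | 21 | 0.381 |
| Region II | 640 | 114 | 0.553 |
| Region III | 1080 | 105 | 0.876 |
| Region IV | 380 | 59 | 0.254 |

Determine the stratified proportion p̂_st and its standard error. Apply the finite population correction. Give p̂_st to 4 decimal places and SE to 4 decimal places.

N = 2280; stratum weights W_h = N_h/N.
p̂_st = Σ W_h p̂_h = (180·0.381 + 640·0.553 + 1080·0.876 + 380·0.254)/2280 = 0.64259
V̂(p̂_st) = Σ W_h² (1 − n_h/N_h) p̂_h(1−p̂_h)/(n_h−1):
  stratum Region I: (180/2280)²·(1 − 21/180)·0.381·0.619/20 = 6.49211e-05
  stratum Region II: (640/2280)²·(1 − 114/640)·0.553·0.447/113 = 0.000141661
  stratum Region III: (1080/2280)²·(1 − 105/1080)·0.876·0.124/104 = 0.000211569
  stratum Region IV: (380/2280)²·(1 − 59/380)·0.254·0.746/58 = 7.66591e-05
V̂(p̂_st) = 0.00049481; SE = √V̂ = 0.0222443

p̂_st ≈ 0.6426, SE ≈ 0.0222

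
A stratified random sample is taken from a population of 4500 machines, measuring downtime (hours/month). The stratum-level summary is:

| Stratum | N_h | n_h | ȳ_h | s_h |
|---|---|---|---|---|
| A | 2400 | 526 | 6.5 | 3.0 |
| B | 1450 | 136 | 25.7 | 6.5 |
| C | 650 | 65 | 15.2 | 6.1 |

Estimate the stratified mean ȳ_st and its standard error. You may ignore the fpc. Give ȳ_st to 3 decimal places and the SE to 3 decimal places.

ȳ_st = Σ W_h ȳ_h = (2400·6.5 + 1450·25.7 + 650·15.2)/4500 = 13.94333
V̂(ȳ_st) = Σ W_h² s_h²/n_h, with W_h = N_h/N and N = 4500:
  stratum A: (2400/4500)²·3.0²/526 = 0.00486692
  stratum B: (1450/4500)²·6.5²/136 = 0.0322551
  stratum C: (650/4500)²·6.1²/65 = 0.011944
V̂(ȳ_st) = 0.049066
SE(ȳ_st) = √0.049066 = 0.221508

ȳ_st ≈ 13.943, SE ≈ 0.222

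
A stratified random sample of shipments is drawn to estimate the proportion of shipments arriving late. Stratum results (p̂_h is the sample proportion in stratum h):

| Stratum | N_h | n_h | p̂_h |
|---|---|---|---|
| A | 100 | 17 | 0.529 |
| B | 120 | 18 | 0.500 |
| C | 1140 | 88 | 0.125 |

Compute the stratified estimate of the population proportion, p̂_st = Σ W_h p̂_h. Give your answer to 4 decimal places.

N = 1360; stratum weights W_h = N_h/N.
p̂_st = Σ W_h p̂_h = (100·0.529 + 120·0.500 + 1140·0.125)/1360 = 0.18779

p̂_st ≈ 0.1878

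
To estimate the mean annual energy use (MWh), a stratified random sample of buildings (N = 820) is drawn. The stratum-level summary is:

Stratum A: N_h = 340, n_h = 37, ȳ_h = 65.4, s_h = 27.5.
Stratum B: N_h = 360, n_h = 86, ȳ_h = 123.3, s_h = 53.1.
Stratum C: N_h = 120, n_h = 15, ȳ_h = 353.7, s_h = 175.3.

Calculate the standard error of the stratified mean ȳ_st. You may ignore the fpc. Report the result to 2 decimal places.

V̂(ȳ_st) = Σ W_h² s_h²/n_h, with W_h = N_h/N and N = 820:
  stratum A: (340/820)²·27.5²/37 = 3.51394
  stratum B: (360/820)²·53.1²/86 = 6.31928
  stratum C: (120/820)²·175.3²/15 = 43.874
V̂(ȳ_st) = 53.7072
SE(ȳ_st) = √53.7072 = 7.32852

SE(ȳ_st) ≈ 7.33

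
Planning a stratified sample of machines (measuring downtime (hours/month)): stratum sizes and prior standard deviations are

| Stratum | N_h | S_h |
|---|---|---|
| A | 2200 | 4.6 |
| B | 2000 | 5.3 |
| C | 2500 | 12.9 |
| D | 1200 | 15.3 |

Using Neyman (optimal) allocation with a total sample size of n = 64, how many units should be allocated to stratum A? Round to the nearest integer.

9

Neyman allocation: n_h = n · N_h S_h / Σ N_i S_i, with n = 64.
  stratum A: N_h·S_h = 2200·4.6 = 10120.00
  stratum B: N_h·S_h = 2000·5.3 = 10600.00
  stratum C: N_h·S_h = 2500·12.9 = 32250.00
  stratum D: N_h·S_h = 1200·15.3 = 18360.00
Σ N_h S_h = 71330.00
n for stratum A = 64·10120.00/71330.00 = 9.080 → 9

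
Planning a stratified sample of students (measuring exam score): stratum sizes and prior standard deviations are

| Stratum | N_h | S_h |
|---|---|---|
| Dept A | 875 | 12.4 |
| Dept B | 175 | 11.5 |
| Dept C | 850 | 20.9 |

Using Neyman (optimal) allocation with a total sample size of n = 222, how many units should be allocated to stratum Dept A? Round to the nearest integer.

79

Neyman allocation: n_h = n · N_h S_h / Σ N_i S_i, with n = 222.
  stratum Dept A: N_h·S_h = 875·12.4 = 10850.00
  stratum Dept B: N_h·S_h = 175·11.5 = 2012.50
  stratum Dept C: N_h·S_h = 850·20.9 = 17765.00
Σ N_h S_h = 30627.50
n for stratum Dept A = 222·10850.00/30627.50 = 78.645 → 79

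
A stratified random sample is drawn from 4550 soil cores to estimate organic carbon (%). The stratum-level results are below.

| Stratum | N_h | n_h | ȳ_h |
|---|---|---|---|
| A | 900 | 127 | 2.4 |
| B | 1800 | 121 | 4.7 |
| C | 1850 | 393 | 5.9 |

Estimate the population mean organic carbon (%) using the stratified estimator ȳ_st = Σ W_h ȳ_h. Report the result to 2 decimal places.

N = Σ N_h = 4550. Stratum weights W_h = N_h/N.
ȳ_st = (900·2.4 + 1800·4.7 + 1850·5.9) / 4550 = 4.7330

ȳ_st ≈ 4.73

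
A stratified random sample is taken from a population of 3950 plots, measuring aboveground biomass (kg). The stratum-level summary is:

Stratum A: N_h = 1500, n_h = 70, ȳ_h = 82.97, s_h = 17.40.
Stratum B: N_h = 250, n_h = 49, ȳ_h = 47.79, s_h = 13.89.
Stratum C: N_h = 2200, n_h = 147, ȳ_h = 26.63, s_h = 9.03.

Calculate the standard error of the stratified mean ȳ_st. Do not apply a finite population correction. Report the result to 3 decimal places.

SE(ȳ_st) ≈ 0.901

V̂(ȳ_st) = Σ W_h² s_h²/n_h, with W_h = N_h/N and N = 3950:
  stratum A: (1500/3950)²·17.40²/70 = 0.623719
  stratum B: (250/3950)²·13.89²/49 = 0.0157723
  stratum C: (2200/3950)²·9.03²/147 = 0.172072
V̂(ȳ_st) = 0.811563
SE(ȳ_st) = √0.811563 = 0.900868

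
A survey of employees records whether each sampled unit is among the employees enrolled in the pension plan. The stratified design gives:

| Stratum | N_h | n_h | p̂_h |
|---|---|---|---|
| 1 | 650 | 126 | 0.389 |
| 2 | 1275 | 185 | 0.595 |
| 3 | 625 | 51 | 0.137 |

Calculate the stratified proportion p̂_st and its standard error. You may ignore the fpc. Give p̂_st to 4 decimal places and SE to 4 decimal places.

N = 2550; stratum weights W_h = N_h/N.
p̂_st = Σ W_h p̂_h = (650·0.389 + 1275·0.595 + 625·0.137)/2550 = 0.43024
V̂(p̂_st) = Σ W_h² p̂_h(1−p̂_h)/(n_h−1):
  stratum 1: (650/2550)²·0.389·0.611/125 = 0.000123546
  stratum 2: (1275/2550)²·0.595·0.405/184 = 0.000327412
  stratum 3: (625/2550)²·0.137·0.863/50 = 0.00014205
V̂(p̂_st) = 0.000593007; SE = √V̂ = 0.0243517

p̂_st ≈ 0.4302, SE ≈ 0.0244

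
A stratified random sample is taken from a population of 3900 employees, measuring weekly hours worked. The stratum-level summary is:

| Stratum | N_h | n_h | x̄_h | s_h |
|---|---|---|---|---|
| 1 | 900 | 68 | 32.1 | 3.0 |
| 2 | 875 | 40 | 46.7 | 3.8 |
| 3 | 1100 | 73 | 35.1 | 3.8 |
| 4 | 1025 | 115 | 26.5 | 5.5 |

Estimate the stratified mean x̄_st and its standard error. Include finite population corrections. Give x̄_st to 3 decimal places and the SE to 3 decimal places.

x̄_st = Σ W_h x̄_h = (900·32.1 + 875·46.7 + 1100·35.1 + 1025·26.5)/3900 = 34.75000
V̂(x̄_st) = Σ W_h² (1 − n_h/N_h) s_h²/n_h, with W_h = N_h/N and N = 3900:
  stratum 1: (900/3900)²·(1 − 68/900)·3.0²/68 = 0.00651584
  stratum 2: (875/3900)²·(1 − 40/875)·3.8²/40 = 0.0173409
  stratum 3: (1100/3900)²·(1 − 73/1100)·3.8²/73 = 0.0146919
  stratum 4: (1025/3900)²·(1 − 115/1025)·5.5²/115 = 0.0161311
V̂(x̄_st) = 0.0546798
SE(x̄_st) = √0.0546798 = 0.233837

x̄_st ≈ 34.750, SE ≈ 0.234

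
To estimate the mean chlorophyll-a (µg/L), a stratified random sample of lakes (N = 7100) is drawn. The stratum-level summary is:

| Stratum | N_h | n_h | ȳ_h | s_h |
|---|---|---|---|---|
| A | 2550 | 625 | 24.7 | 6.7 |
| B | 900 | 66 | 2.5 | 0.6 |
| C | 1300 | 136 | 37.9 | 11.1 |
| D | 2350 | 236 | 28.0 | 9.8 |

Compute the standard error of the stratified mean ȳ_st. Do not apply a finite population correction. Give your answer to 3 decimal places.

V̂(ȳ_st) = Σ W_h² s_h²/n_h, with W_h = N_h/N and N = 7100:
  stratum A: (2550/7100)²·6.7²/625 = 0.00926474
  stratum B: (900/7100)²·0.6²/66 = 8.76449e-05
  stratum C: (1300/7100)²·11.1²/136 = 0.0303723
  stratum D: (2350/7100)²·9.8²/236 = 0.044582
V̂(ȳ_st) = 0.0843066
SE(ȳ_st) = √0.0843066 = 0.290356

SE(ȳ_st) ≈ 0.290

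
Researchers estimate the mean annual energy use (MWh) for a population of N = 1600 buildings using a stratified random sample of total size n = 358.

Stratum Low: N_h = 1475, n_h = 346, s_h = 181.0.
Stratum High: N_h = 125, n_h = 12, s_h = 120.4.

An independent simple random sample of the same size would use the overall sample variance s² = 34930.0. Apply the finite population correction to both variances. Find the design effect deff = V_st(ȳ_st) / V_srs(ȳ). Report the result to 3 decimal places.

deff ≈ 0.901

V̂(ȳ_st) = Σ W_h² (1 − n_h/N_h) s_h²/n_h, with W_h = N_h/N and N = 1600:
  stratum Low: (1475/1600)²·(1 − 346/1475)·181.0²/346 = 61.5924
  stratum High: (125/1600)²·(1 − 12/125)·120.4²/12 = 6.66531
V_st = 68.2577
V_srs = (1 − 358/1600)·34930.0/358 = 75.7386
deff = V_st / V_srs = 68.2577/75.7386 = 0.9012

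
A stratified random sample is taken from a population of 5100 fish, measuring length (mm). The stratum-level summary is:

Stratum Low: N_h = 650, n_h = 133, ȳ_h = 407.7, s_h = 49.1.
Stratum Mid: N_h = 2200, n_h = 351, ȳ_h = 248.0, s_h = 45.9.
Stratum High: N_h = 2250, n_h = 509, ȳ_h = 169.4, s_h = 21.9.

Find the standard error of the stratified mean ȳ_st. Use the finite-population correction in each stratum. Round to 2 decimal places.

V̂(ȳ_st) = Σ W_h² (1 − n_h/N_h) s_h²/n_h, with W_h = N_h/N and N = 5100:
  stratum Low: (650/5100)²·(1 − 133/650)·49.1²/133 = 0.234194
  stratum Mid: (2200/5100)²·(1 − 351/2200)·45.9²/351 = 0.938723
  stratum High: (2250/5100)²·(1 − 509/2250)·21.9²/509 = 0.141909
V̂(ȳ_st) = 1.31483
SE(ȳ_st) = √1.31483 = 1.14666

SE(ȳ_st) ≈ 1.15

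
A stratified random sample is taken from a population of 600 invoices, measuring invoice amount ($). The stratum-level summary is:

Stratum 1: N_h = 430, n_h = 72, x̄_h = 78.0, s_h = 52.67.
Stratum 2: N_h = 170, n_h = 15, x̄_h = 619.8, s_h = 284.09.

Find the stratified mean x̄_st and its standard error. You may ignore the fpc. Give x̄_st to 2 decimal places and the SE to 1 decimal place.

x̄_st = Σ W_h x̄_h = (430·78.0 + 170·619.8)/600 = 231.51000
V̂(x̄_st) = Σ W_h² s_h²/n_h, with W_h = N_h/N and N = 600:
  stratum 1: (430/600)²·52.67²/72 = 19.7892
  stratum 2: (170/600)²·284.09²/15 = 431.933
V̂(x̄_st) = 451.722
SE(x̄_st) = √451.722 = 21.2537

x̄_st ≈ 231.51, SE ≈ 21.3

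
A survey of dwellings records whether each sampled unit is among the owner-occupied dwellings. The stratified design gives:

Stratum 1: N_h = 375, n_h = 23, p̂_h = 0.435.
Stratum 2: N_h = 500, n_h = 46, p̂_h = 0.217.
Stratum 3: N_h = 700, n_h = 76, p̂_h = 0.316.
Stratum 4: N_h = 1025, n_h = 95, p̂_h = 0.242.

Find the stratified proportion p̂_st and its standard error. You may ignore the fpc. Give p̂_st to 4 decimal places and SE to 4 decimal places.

p̂_st ≈ 0.2850, SE ≈ 0.0297

N = 2600; stratum weights W_h = N_h/N.
p̂_st = Σ W_h p̂_h = (375·0.435 + 500·0.217 + 700·0.316 + 1025·0.242)/2600 = 0.28495
V̂(p̂_st) = Σ W_h² p̂_h(1−p̂_h)/(n_h−1):
  stratum 1: (375/2600)²·0.435·0.565/22 = 0.000232397
  stratum 2: (500/2600)²·0.217·0.783/45 = 0.000139638
  stratum 3: (700/2600)²·0.316·0.684/75 = 0.000208897
  stratum 4: (1025/2600)²·0.242·0.758/94 = 0.00030329
V̂(p̂_st) = 0.000884221; SE = √V̂ = 0.0297359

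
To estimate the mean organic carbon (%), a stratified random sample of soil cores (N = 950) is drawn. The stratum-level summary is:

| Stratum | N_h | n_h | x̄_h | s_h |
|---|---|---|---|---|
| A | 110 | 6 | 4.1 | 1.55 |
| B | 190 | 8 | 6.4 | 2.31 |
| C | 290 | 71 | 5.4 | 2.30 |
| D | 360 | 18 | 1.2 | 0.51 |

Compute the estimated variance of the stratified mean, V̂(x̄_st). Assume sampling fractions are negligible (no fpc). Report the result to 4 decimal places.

V̂(x̄_st) = Σ W_h² s_h²/n_h, with W_h = N_h/N and N = 950:
  stratum A: (110/950)²·1.55²/6 = 0.00536847
  stratum B: (190/950)²·2.31²/8 = 0.0266805
  stratum C: (290/950)²·2.30²/71 = 0.00694298
  stratum D: (360/950)²·0.51²/18 = 0.00207504
V̂(x̄_st) = 0.041067

V̂(x̄_st) ≈ 0.0411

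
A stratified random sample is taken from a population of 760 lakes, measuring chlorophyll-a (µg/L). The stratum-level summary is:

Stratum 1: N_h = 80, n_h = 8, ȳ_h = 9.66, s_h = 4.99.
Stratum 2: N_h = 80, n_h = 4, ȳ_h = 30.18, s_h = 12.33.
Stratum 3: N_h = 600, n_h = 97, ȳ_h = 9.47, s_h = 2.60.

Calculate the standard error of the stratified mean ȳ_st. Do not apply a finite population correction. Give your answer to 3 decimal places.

V̂(ȳ_st) = Σ W_h² s_h²/n_h, with W_h = N_h/N and N = 760:
  stratum 1: (80/760)²·4.99²/8 = 0.0344877
  stratum 2: (80/760)²·12.33²/4 = 0.421133
  stratum 3: (600/760)²·2.60²/97 = 0.043436
V̂(ȳ_st) = 0.499056
SE(ȳ_st) = √0.499056 = 0.706439

SE(ȳ_st) ≈ 0.706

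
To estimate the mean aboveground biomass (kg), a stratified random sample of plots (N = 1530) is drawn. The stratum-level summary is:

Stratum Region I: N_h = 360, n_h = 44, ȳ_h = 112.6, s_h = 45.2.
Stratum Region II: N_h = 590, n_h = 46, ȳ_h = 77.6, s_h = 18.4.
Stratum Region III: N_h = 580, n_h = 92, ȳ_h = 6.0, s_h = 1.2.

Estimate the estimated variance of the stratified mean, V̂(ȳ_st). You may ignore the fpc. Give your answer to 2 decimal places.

V̂(ȳ_st) ≈ 3.67

V̂(ȳ_st) = Σ W_h² s_h²/n_h, with W_h = N_h/N and N = 1530:
  stratum Region I: (360/1530)²·45.2²/44 = 2.57067
  stratum Region II: (590/1530)²·18.4²/46 = 1.09446
  stratum Region III: (580/1530)²·1.2²/92 = 0.0022493
V̂(ȳ_st) = 3.66738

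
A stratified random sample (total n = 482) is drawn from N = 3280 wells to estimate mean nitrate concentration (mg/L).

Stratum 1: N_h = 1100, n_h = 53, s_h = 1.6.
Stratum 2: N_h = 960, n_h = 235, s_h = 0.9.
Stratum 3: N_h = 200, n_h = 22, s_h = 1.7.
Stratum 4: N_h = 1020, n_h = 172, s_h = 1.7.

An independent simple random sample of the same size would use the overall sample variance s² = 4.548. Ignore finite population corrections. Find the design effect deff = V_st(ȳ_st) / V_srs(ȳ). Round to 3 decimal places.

deff ≈ 0.831

V̂(ȳ_st) = Σ W_h² s_h²/n_h, with W_h = N_h/N and N = 3280:
  stratum 1: (1100/3280)²·1.6²/53 = 0.00543253
  stratum 2: (960/3280)²·0.9²/235 = 0.000295265
  stratum 3: (200/3280)²·1.7²/22 = 0.000488413
  stratum 4: (1020/3280)²·1.7²/172 = 0.00162488
V_st = 0.00784109
V_srs = s²/n = 4.548/482 = 0.00943568
deff = V_st / V_srs = 0.00784109/0.00943568 = 0.8310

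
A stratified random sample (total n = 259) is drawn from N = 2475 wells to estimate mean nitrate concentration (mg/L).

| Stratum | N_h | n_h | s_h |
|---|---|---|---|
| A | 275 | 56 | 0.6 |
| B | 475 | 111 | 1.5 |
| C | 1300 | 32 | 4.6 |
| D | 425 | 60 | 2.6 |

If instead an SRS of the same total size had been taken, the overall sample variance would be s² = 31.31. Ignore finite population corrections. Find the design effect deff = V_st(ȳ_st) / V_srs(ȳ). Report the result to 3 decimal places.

deff ≈ 1.543

V̂(ȳ_st) = Σ W_h² s_h²/n_h, with W_h = N_h/N and N = 2475:
  stratum A: (275/2475)²·0.6²/56 = 7.93651e-05
  stratum B: (475/2475)²·1.5²/111 = 0.000746614
  stratum C: (1300/2475)²·4.6²/32 = 0.182432
  stratum D: (425/2475)²·2.6²/60 = 0.00332218
V_st = 0.186581
V_srs = s²/n = 31.31/259 = 0.120888
deff = V_st / V_srs = 0.186581/0.120888 = 1.5434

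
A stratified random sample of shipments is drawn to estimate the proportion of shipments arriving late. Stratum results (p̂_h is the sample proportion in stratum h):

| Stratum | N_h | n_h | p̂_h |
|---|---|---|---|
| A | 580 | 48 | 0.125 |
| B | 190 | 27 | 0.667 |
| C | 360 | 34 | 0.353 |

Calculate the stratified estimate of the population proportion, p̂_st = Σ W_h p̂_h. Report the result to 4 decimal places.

N = 1130; stratum weights W_h = N_h/N.
p̂_st = Σ W_h p̂_h = (580·0.125 + 190·0.667 + 360·0.353)/1130 = 0.28877

p̂_st ≈ 0.2888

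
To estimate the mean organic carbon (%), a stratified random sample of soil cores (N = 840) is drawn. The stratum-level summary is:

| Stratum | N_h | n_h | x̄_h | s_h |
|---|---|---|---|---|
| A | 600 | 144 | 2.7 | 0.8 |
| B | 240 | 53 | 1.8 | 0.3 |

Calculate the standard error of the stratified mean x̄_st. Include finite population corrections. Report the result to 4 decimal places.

SE(x̄_st) ≈ 0.0428

V̂(x̄_st) = Σ W_h² (1 − n_h/N_h) s_h²/n_h, with W_h = N_h/N and N = 840:
  stratum A: (600/840)²·(1 − 144/600)·0.8²/144 = 0.00172336
  stratum B: (240/840)²·(1 − 53/240)·0.3²/53 = 0.000108009
V̂(x̄_st) = 0.00183137
SE(x̄_st) = √0.00183137 = 0.0427945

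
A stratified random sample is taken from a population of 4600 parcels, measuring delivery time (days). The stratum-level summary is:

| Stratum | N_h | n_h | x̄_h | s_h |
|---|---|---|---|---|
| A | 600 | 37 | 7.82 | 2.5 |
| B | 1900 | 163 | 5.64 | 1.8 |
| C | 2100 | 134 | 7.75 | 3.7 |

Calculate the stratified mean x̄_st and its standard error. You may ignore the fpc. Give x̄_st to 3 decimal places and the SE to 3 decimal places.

x̄_st ≈ 6.888, SE ≈ 0.166

x̄_st = Σ W_h x̄_h = (600·7.82 + 1900·5.64 + 2100·7.75)/4600 = 6.88761
V̂(x̄_st) = Σ W_h² s_h²/n_h, with W_h = N_h/N and N = 4600:
  stratum A: (600/4600)²·2.5²/37 = 0.00287386
  stratum B: (1900/4600)²·1.8²/163 = 0.00339117
  stratum C: (2100/4600)²·3.7²/134 = 0.0212923
V̂(x̄_st) = 0.0275573
SE(x̄_st) = √0.0275573 = 0.166004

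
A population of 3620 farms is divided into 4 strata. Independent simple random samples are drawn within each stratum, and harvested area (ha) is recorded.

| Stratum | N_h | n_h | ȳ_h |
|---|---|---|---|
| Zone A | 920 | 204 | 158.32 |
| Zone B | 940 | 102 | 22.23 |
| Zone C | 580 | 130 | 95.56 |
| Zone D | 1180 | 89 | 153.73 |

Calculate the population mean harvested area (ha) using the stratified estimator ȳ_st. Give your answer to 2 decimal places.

ȳ_st ≈ 111.43

N = Σ N_h = 3620. Stratum weights W_h = N_h/N.
ȳ_st = (920·158.32 + 940·22.23 + 580·95.56 + 1180·153.73) / 3620 = 111.4301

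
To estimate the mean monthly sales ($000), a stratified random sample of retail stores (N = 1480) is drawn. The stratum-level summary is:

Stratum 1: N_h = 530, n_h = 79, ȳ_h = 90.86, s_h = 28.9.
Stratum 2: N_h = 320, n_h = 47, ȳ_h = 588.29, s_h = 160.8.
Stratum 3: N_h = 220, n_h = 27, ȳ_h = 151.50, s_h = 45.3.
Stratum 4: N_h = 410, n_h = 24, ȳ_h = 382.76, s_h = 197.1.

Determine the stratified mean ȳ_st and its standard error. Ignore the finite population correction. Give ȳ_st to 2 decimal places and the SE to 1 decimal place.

ȳ_st = Σ W_h ȳ_h = (530·90.86 + 320·588.29 + 220·151.50 + 410·382.76)/1480 = 288.29068
V̂(ȳ_st) = Σ W_h² s_h²/n_h, with W_h = N_h/N and N = 1480:
  stratum 1: (530/1480)²·28.9²/79 = 1.3558
  stratum 2: (320/1480)²·160.8²/47 = 25.7188
  stratum 3: (220/1480)²·45.3²/27 = 1.6794
  stratum 4: (410/1480)²·197.1²/24 = 124.224
V̂(ȳ_st) = 152.978
SE(ȳ_st) = √152.978 = 12.3684

ȳ_st ≈ 288.29, SE ≈ 12.4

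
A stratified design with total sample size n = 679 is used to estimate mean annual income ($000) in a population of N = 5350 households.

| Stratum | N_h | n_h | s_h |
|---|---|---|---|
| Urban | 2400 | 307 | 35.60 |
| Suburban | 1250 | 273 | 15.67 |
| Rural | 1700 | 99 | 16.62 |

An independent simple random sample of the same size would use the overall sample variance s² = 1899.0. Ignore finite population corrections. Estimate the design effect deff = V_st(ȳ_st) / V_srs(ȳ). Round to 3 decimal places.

V̂(ȳ_st) = Σ W_h² s_h²/n_h, with W_h = N_h/N and N = 5350:
  stratum Urban: (2400/5350)²·35.60²/307 = 0.830762
  stratum Suburban: (1250/5350)²·15.67²/273 = 0.0491007
  stratum Rural: (1700/5350)²·16.62²/99 = 0.28172
V_st = 1.16158
V_srs = s²/n = 1899.0/679 = 2.79676
deff = V_st / V_srs = 1.16158/2.79676 = 0.4153

deff ≈ 0.415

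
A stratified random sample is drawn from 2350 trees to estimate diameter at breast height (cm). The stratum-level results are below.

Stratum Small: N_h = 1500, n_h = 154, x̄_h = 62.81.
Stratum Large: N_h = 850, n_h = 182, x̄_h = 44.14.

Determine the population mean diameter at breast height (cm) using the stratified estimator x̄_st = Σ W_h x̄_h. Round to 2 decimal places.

N = Σ N_h = 2350. Stratum weights W_h = N_h/N.
x̄_st = (1500·62.81 + 850·44.14) / 2350 = 56.0570

x̄_st ≈ 56.06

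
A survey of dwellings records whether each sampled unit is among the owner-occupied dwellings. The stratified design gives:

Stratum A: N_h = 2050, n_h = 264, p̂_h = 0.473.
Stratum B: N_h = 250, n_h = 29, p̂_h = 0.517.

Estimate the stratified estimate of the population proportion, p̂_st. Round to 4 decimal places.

N = 2300; stratum weights W_h = N_h/N.
p̂_st = Σ W_h p̂_h = (2050·0.473 + 250·0.517)/2300 = 0.47778

p̂_st ≈ 0.4778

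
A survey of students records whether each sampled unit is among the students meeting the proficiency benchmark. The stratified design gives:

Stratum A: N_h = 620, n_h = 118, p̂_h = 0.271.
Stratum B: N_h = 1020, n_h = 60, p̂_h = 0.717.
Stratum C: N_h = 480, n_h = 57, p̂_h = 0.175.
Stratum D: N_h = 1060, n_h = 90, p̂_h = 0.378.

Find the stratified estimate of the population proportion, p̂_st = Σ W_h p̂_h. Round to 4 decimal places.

N = 3180; stratum weights W_h = N_h/N.
p̂_st = Σ W_h p̂_h = (620·0.271 + 1020·0.717 + 480·0.175 + 1060·0.378)/3180 = 0.43523

p̂_st ≈ 0.4352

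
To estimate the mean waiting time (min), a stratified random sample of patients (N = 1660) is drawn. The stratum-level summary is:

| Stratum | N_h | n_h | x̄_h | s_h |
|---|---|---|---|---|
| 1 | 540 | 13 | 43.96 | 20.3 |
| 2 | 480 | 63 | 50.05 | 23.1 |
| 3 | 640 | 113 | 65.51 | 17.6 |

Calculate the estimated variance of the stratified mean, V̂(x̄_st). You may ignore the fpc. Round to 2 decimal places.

V̂(x̄_st) = Σ W_h² s_h²/n_h, with W_h = N_h/N and N = 1660:
  stratum 1: (540/1660)²·20.3²/13 = 3.35444
  stratum 2: (480/1660)²·23.1²/63 = 0.70819
  stratum 3: (640/1660)²·17.6²/113 = 0.407465
V̂(x̄_st) = 4.4701

V̂(x̄_st) ≈ 4.47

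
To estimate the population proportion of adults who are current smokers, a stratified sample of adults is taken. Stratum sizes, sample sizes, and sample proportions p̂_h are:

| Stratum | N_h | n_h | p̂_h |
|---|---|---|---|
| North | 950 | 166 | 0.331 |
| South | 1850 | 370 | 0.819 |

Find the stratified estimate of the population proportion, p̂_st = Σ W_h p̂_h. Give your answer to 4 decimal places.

p̂_st ≈ 0.6534

N = 2800; stratum weights W_h = N_h/N.
p̂_st = Σ W_h p̂_h = (950·0.331 + 1850·0.819)/2800 = 0.65343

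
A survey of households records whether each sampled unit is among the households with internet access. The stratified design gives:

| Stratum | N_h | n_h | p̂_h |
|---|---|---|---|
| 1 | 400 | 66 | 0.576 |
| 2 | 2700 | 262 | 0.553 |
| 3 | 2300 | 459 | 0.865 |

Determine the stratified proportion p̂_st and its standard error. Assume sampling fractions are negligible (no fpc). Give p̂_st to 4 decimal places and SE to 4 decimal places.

N = 5400; stratum weights W_h = N_h/N.
p̂_st = Σ W_h p̂_h = (400·0.576 + 2700·0.553 + 2300·0.865)/5400 = 0.68759
V̂(p̂_st) = Σ W_h² p̂_h(1−p̂_h)/(n_h−1):
  stratum 1: (400/5400)²·0.576·0.424/65 = 2.06161e-05
  stratum 2: (2700/5400)²·0.553·0.447/261 = 0.000236773
  stratum 3: (2300/5400)²·0.865·0.135/458 = 4.62543e-05
V̂(p̂_st) = 0.000303643; SE = √V̂ = 0.0174254

p̂_st ≈ 0.6876, SE ≈ 0.0174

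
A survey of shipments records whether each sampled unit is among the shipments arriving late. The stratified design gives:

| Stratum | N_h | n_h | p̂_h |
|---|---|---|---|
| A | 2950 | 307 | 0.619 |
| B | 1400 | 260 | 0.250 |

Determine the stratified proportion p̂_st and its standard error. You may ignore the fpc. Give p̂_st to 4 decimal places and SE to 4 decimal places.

p̂_st ≈ 0.5002, SE ≈ 0.0207

N = 4350; stratum weights W_h = N_h/N.
p̂_st = Σ W_h p̂_h = (2950·0.619 + 1400·0.250)/4350 = 0.50024
V̂(p̂_st) = Σ W_h² p̂_h(1−p̂_h)/(n_h−1):
  stratum A: (2950/4350)²·0.619·0.381/306 = 0.000354454
  stratum B: (1400/4350)²·0.250·0.750/259 = 7.49858e-05
V̂(p̂_st) = 0.00042944; SE = √V̂ = 0.0207229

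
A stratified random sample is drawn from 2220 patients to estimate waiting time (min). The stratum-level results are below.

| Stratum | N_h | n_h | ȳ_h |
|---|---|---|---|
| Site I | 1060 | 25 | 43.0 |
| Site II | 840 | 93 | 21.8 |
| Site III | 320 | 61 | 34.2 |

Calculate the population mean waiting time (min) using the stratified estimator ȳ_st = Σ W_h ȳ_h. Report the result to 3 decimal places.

N = Σ N_h = 2220. Stratum weights W_h = N_h/N.
ȳ_st = (1060·43.0 + 840·21.8 + 320·34.2) / 2220 = 33.70991

ȳ_st ≈ 33.710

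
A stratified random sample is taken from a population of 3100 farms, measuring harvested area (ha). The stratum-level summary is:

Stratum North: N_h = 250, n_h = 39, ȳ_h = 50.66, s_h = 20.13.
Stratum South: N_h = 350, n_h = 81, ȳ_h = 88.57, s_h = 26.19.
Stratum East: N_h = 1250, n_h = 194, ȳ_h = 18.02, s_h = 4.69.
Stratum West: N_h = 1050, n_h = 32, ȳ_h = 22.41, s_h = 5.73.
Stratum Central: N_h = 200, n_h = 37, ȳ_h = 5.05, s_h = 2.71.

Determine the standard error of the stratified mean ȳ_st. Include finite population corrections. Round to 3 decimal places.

SE(ȳ_st) ≈ 0.520

V̂(ȳ_st) = Σ W_h² (1 − n_h/N_h) s_h²/n_h, with W_h = N_h/N and N = 3100:
  stratum North: (250/3100)²·(1 − 39/250)·20.13²/39 = 0.0570324
  stratum South: (350/3100)²·(1 − 81/350)·26.19²/81 = 0.0829627
  stratum East: (1250/3100)²·(1 − 194/1250)·4.69²/194 = 0.0155738
  stratum West: (1050/3100)²·(1 − 32/1050)·5.73²/32 = 0.114123
  stratum Central: (200/3100)²·(1 − 37/200)·2.71²/37 = 0.000673335
V̂(ȳ_st) = 0.270365
SE(ȳ_st) = √0.270365 = 0.519967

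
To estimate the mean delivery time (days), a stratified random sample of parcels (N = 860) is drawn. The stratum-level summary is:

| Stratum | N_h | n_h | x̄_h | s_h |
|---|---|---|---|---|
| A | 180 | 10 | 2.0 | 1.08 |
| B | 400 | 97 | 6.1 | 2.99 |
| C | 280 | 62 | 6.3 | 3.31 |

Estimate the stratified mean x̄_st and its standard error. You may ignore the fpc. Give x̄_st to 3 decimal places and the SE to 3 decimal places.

x̄_st ≈ 5.307, SE ≈ 0.209

x̄_st = Σ W_h x̄_h = (180·2.0 + 400·6.1 + 280·6.3)/860 = 5.30698
V̂(x̄_st) = Σ W_h² s_h²/n_h, with W_h = N_h/N and N = 860:
  stratum A: (180/860)²·1.08²/10 = 0.0051097
  stratum B: (400/860)²·2.99²/97 = 0.0199386
  stratum C: (280/860)²·3.31²/62 = 0.018732
V̂(x̄_st) = 0.0437802
SE(x̄_st) = √0.0437802 = 0.209237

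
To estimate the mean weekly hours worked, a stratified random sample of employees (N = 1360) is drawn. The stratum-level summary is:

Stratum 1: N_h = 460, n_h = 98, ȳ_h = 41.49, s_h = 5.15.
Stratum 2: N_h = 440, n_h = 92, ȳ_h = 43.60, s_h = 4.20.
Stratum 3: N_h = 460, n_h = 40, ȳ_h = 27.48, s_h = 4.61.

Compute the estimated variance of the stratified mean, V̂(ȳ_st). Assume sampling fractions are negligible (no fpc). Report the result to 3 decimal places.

V̂(ȳ_st) ≈ 0.112

V̂(ȳ_st) = Σ W_h² s_h²/n_h, with W_h = N_h/N and N = 1360:
  stratum 1: (460/1360)²·5.15²/98 = 0.0309618
  stratum 2: (440/1360)²·4.20²/92 = 0.0200696
  stratum 3: (460/1360)²·4.61²/40 = 0.0607827
V̂(ȳ_st) = 0.111814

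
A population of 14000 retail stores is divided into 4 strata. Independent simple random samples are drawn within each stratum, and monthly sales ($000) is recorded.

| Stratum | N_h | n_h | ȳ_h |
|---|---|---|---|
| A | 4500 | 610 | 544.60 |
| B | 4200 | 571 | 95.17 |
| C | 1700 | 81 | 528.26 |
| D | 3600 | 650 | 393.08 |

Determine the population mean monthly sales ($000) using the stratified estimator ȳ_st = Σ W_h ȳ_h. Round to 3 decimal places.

N = Σ N_h = 14000. Stratum weights W_h = N_h/N.
ȳ_st = (4500·544.60 + 4200·95.17 + 1700·528.26 + 3600·393.08) / 14000 = 368.82457

ȳ_st ≈ 368.825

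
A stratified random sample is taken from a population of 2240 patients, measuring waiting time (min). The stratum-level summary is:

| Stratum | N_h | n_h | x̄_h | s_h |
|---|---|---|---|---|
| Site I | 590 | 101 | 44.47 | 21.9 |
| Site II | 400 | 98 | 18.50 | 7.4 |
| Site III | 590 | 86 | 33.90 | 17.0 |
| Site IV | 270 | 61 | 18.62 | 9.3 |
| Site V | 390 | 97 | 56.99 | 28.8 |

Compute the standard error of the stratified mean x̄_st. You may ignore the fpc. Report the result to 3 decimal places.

V̂(x̄_st) = Σ W_h² s_h²/n_h, with W_h = N_h/N and N = 2240:
  stratum Site I: (590/2240)²·21.9²/101 = 0.329439
  stratum Site II: (400/2240)²·7.4²/98 = 0.0178181
  stratum Site III: (590/2240)²·17.0²/86 = 0.233135
  stratum Site IV: (270/2240)²·9.3²/61 = 0.0206
  stratum Site V: (390/2240)²·28.8²/97 = 0.259207
V̂(x̄_st) = 0.860199
SE(x̄_st) = √0.860199 = 0.927469

SE(x̄_st) ≈ 0.927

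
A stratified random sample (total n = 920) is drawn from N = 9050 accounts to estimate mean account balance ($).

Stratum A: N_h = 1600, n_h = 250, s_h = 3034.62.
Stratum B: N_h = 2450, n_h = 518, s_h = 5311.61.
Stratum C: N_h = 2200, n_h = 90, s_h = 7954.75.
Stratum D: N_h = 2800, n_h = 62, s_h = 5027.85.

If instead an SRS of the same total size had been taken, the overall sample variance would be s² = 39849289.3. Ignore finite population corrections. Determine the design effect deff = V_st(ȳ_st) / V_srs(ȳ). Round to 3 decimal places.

V̂(ȳ_st) = Σ W_h² s_h²/n_h, with W_h = N_h/N and N = 9050:
  stratum A: (1600/9050)²·3034.62²/250 = 1151.36
  stratum B: (2450/9050)²·5311.61²/518 = 3991.7
  stratum C: (2200/9050)²·7954.75²/90 = 41548.8
  stratum D: (2800/9050)²·5027.85²/62 = 39029.4
V_st = 85721.3
V_srs = s²/n = 39849289.3/920 = 43314.4
deff = V_st / V_srs = 85721.3/43314.4 = 1.9790

deff ≈ 1.979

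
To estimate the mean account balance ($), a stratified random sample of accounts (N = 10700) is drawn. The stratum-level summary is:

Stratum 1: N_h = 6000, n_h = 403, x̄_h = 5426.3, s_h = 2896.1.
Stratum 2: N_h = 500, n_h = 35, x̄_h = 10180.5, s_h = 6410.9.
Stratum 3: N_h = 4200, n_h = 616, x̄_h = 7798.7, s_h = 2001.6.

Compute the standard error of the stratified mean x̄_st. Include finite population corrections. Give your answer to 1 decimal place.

SE(x̄_st) ≈ 96.7

V̂(x̄_st) = Σ W_h² (1 − n_h/N_h) s_h²/n_h, with W_h = N_h/N and N = 10700:
  stratum 1: (6000/10700)²·(1 − 403/6000)·2896.1²/403 = 6104.65
  stratum 2: (500/10700)²·(1 − 35/500)·6410.9²/35 = 2384.65
  stratum 3: (4200/10700)²·(1 − 616/4200)·2001.6²/616 = 855.113
V̂(x̄_st) = 9344.42
SE(x̄_st) = √9344.42 = 96.6665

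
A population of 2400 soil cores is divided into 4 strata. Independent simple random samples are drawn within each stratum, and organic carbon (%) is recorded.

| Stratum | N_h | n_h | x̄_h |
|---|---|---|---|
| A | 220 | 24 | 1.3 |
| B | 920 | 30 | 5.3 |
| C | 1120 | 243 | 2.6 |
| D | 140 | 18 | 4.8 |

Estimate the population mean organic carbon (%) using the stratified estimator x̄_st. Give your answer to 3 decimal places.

x̄_st ≈ 3.644

N = Σ N_h = 2400. Stratum weights W_h = N_h/N.
x̄_st = (220·1.3 + 920·5.3 + 1120·2.6 + 140·4.8) / 2400 = 3.64417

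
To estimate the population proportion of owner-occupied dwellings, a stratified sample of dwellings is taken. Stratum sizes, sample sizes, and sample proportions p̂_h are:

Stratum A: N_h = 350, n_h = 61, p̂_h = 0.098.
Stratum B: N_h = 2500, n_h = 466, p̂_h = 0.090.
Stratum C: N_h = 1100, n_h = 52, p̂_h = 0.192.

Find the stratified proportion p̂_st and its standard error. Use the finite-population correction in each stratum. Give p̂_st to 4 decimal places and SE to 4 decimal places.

p̂_st ≈ 0.1191, SE ≈ 0.0171

N = 3950; stratum weights W_h = N_h/N.
p̂_st = Σ W_h p̂_h = (350·0.098 + 2500·0.090 + 1100·0.192)/3950 = 0.11911
V̂(p̂_st) = Σ W_h² (1 − n_h/N_h) p̂_h(1−p̂_h)/(n_h−1):
  stratum A: (350/3950)²·(1 − 61/350)·0.098·0.902/60 = 9.55109e-06
  stratum B: (2500/3950)²·(1 − 466/2500)·0.090·0.910/465 = 5.74021e-05
  stratum C: (1100/3950)²·(1 − 52/1100)·0.192·0.808/51 = 0.000224751
V̂(p̂_st) = 0.000291704; SE = √V̂ = 0.0170794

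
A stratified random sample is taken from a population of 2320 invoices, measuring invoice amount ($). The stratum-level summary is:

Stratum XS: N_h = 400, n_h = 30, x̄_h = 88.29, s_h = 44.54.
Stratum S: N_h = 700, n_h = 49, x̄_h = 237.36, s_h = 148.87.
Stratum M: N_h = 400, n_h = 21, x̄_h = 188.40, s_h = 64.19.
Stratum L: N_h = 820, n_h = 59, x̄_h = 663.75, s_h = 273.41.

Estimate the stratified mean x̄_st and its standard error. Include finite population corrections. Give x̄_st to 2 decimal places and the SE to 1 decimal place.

x̄_st = Σ W_h x̄_h = (400·88.29 + 700·237.36 + 400·188.40 + 820·663.75)/2320 = 353.92371
V̂(x̄_st) = Σ W_h² (1 − n_h/N_h) s_h²/n_h, with W_h = N_h/N and N = 2320:
  stratum XS: (400/2320)²·(1 − 30/400)·44.54²/30 = 1.8183
  stratum S: (700/2320)²·(1 − 49/700)·148.87²/49 = 38.2932
  stratum M: (400/2320)²·(1 − 21/400)·64.19²/21 = 5.52635
  stratum L: (820/2320)²·(1 − 59/820)·273.41²/59 = 146.892
V̂(x̄_st) = 192.53
SE(x̄_st) = √192.53 = 13.8755

x̄_st ≈ 353.92, SE ≈ 13.9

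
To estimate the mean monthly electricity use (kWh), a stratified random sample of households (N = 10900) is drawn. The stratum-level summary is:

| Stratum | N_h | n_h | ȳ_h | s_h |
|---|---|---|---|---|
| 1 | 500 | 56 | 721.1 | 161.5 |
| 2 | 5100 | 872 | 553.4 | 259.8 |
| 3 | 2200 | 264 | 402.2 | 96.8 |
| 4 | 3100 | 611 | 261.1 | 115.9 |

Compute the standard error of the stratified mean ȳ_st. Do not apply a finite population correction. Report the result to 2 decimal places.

V̂(ȳ_st) = Σ W_h² s_h²/n_h, with W_h = N_h/N and N = 10900:
  stratum 1: (500/10900)²·161.5²/56 = 0.980041
  stratum 2: (5100/10900)²·259.8²/872 = 16.9453
  stratum 3: (2200/10900)²·96.8²/264 = 1.4459
  stratum 4: (3100/10900)²·115.9²/611 = 1.77826
V̂(ȳ_st) = 21.1495
SE(ȳ_st) = √21.1495 = 4.59886

SE(ȳ_st) ≈ 4.60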